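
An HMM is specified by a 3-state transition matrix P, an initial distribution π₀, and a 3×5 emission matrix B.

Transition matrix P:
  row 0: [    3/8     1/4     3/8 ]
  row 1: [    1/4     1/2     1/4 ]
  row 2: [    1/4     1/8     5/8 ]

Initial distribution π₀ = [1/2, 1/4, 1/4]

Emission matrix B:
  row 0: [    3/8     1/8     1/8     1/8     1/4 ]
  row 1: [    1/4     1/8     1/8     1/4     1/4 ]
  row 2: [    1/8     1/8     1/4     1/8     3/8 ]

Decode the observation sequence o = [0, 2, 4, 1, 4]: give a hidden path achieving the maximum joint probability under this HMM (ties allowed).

t=0: δ = [1.875e-01, 6.250e-02, 3.125e-02]  (obs o_0=0)
t=1: δ = [8.789e-03, 5.859e-03, 1.758e-02]  ψ = [0, 0, 0]  (obs o_1=2)
t=2: δ = [1.099e-03, 7.324e-04, 4.120e-03]  ψ = [2, 1, 2]  (obs o_2=4)
t=3: δ = [1.287e-04, 6.437e-05, 3.219e-04]  ψ = [2, 2, 2]  (obs o_3=1)
t=4: δ = [2.012e-05, 1.006e-05, 7.544e-05]  ψ = [2, 2, 2]  (obs o_4=4)
backtrack: best end state = 2; path = [0, 2, 2, 2, 2]

path = [0, 2, 2, 2, 2]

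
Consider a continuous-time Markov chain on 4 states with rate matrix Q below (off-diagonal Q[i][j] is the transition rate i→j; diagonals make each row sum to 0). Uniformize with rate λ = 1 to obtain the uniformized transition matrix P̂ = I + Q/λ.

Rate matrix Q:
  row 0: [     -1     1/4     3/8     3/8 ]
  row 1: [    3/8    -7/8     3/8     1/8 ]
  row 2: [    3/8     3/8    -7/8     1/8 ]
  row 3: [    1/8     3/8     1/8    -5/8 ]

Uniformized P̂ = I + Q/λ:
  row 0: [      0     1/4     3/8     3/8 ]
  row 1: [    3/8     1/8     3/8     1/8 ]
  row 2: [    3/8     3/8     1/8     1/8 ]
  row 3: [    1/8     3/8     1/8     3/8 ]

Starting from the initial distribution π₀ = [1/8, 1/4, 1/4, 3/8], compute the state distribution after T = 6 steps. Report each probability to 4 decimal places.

π = [0.2286, 0.2771, 0.2515, 0.2429]

t=0: π = [0.1250, 0.2500, 0.2500, 0.3750]
t=1: π = [0.2344, 0.2969, 0.2188, 0.2500]
t=2: π = [0.2246, 0.2715, 0.2578, 0.2461]
t=3: π = [0.2292, 0.2791, 0.2490, 0.2427]
t=4: π = [0.2284, 0.2766, 0.2521, 0.2430]
t=5: π = [0.2286, 0.2773, 0.2512, 0.2428]
t=6: π = [0.2286, 0.2771, 0.2515, 0.2429]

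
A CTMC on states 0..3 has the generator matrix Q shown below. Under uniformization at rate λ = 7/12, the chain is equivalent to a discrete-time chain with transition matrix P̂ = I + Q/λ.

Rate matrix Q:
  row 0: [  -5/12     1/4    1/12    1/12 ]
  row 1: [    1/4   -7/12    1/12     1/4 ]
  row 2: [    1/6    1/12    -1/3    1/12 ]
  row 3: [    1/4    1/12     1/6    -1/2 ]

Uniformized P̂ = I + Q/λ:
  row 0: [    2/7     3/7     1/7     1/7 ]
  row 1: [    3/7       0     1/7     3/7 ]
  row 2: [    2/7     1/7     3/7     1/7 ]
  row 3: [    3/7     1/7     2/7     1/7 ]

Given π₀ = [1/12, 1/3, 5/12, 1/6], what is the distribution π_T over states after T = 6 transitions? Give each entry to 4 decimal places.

t=0: π = [0.0833, 0.3333, 0.4167, 0.1667]
t=1: π = [0.3571, 0.1190, 0.2857, 0.2381]
t=2: π = [0.3367, 0.2279, 0.2585, 0.1769]
t=3: π = [0.3435, 0.2065, 0.2420, 0.2080]
t=4: π = [0.3449, 0.2115, 0.2417, 0.2019]
t=5: π = [0.3448, 0.2112, 0.2408, 0.2033]
t=6: π = [0.3449, 0.2112, 0.2407, 0.2032]

π = [0.3449, 0.2112, 0.2407, 0.2032]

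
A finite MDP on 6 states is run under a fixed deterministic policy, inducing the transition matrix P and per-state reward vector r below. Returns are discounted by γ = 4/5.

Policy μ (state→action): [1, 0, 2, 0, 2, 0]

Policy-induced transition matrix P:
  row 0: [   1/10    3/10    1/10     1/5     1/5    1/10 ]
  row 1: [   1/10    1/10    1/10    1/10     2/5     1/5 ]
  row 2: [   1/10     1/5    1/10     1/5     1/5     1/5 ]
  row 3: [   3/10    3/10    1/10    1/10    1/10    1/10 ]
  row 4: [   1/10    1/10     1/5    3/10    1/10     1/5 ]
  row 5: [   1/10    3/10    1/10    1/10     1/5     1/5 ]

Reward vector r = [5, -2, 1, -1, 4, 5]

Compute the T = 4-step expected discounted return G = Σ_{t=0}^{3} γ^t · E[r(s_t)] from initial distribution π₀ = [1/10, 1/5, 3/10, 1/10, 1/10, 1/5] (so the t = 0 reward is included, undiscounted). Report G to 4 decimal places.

t=0: π = [0.1000, 0.2000, 0.3000, 0.1000, 0.1000, 0.2000], E[r] = 1.7000, γ^t·E[r] = 1.700000, running G = 1.700000
t=1: π = [0.1200, 0.2100, 0.1100, 0.1600, 0.2200, 0.1800], E[r] = 1.9100, γ^t·E[r] = 1.528000, running G = 3.228000
t=2: π = [0.1320, 0.2030, 0.1220, 0.1670, 0.2040, 0.1720], E[r] = 1.8850, γ^t·E[r] = 1.206400, running G = 4.434400
t=3: π = [0.1334, 0.2064, 0.1204, 0.1662, 0.2035, 0.1701], E[r] = 1.8729, γ^t·E[r] = 0.958925, running G = 5.393325

G = 5.3933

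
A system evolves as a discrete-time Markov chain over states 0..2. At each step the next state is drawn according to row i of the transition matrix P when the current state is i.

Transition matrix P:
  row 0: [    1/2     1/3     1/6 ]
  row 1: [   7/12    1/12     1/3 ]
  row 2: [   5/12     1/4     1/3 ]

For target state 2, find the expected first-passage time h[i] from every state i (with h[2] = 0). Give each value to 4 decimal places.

First-step conditioning: h[2] = 0; for i ≠ 2, h[i] = 1 + Σ_k P[i][k]·h[k].
  h[0] = 1 + 1/2·h[0] + 1/3·h[1]
  h[1] = 1 + 7/12·h[0] + 1/12·h[1]
Solving the 2×2 linear system over states ≠ 2 gives exactly h = [90/19, 78/19, 0] (h[2] = 0 is the target).

h = [4.7368, 4.1053, 0.0000]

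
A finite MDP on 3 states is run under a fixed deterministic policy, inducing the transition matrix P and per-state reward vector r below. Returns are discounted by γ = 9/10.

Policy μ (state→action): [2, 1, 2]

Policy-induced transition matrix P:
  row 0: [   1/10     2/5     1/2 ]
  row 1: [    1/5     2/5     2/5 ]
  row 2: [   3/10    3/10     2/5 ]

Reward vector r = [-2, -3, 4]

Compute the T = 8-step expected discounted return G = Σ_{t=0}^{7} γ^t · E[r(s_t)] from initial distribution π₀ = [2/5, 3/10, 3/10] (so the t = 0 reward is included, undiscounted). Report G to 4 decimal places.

t=0: π = [0.4000, 0.3000, 0.3000], E[r] = -0.5000, γ^t·E[r] = -0.500000, running G = -0.500000
t=1: π = [0.1900, 0.3700, 0.4400], E[r] = 0.2700, γ^t·E[r] = 0.243000, running G = -0.257000
t=2: π = [0.2250, 0.3560, 0.4190], E[r] = 0.1580, γ^t·E[r] = 0.127980, running G = -0.129020
t=3: π = [0.2194, 0.3581, 0.4225], E[r] = 0.1769, γ^t·E[r] = 0.128960, running G = -0.000060
t=4: π = [0.2203, 0.3578, 0.4219], E[r] = 0.1739, γ^t·E[r] = 0.114089, running G = 0.114029
t=5: π = [0.2202, 0.3578, 0.4220], E[r] = 0.1744, γ^t·E[r] = 0.102970, running G = 0.216999
t=6: π = [0.2202, 0.3578, 0.4220], E[r] = 0.1743, γ^t·E[r] = 0.092631, running G = 0.309630
t=7: π = [0.2202, 0.3578, 0.4220], E[r] = 0.1743, γ^t·E[r] = 0.083374, running G = 0.393003

G = 0.3930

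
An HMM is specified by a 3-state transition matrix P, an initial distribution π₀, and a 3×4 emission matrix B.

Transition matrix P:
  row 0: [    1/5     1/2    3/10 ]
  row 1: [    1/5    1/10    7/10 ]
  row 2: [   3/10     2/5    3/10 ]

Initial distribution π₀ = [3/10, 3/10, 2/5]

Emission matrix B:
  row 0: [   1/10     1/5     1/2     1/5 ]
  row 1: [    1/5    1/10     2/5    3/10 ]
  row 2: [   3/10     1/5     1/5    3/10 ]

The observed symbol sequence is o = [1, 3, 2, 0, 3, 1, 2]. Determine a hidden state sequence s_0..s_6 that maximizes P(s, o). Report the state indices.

t=0: δ = [6.000e-02, 3.000e-02, 8.000e-02]  (obs o_0=1)
t=1: δ = [4.800e-03, 9.600e-03, 7.200e-03]  ψ = [2, 2, 2]  (obs o_1=3)
t=2: δ = [1.080e-03, 1.152e-03, 1.344e-03]  ψ = [2, 2, 1]  (obs o_2=2)
t=3: δ = [4.032e-05, 1.080e-04, 2.419e-04]  ψ = [2, 0, 1]  (obs o_3=0)
t=4: δ = [1.452e-05, 2.903e-05, 2.268e-05]  ψ = [2, 2, 1]  (obs o_4=3)
t=5: δ = [1.361e-06, 9.072e-07, 4.064e-06]  ψ = [2, 2, 1]  (obs o_5=1)
t=6: δ = [6.096e-07, 6.503e-07, 2.439e-07]  ψ = [2, 2, 2]  (obs o_6=2)
backtrack: best end state = 1; path = [2, 2, 1, 2, 1, 2, 1]

path = [2, 2, 1, 2, 1, 2, 1]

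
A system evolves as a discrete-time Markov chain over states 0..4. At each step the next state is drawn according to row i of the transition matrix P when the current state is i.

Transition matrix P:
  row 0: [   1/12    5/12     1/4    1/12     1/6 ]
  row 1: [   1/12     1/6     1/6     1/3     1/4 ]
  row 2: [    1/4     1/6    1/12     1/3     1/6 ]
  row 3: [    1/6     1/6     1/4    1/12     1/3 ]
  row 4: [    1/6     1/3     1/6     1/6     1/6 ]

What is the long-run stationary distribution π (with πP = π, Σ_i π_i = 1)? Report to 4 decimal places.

π = [0.1493, 0.2409, 0.1813, 0.2073, 0.2213]

Balance equations π_j = Σ_i π_i·P[i][j]:
  π_0 = 1/12·π_0 + 1/12·π_1 + 1/4·π_2 + 1/6·π_3 + 1/6·π_4
  π_1 = 5/12·π_0 + 1/6·π_1 + 1/6·π_2 + 1/6·π_3 + 1/3·π_4
  π_2 = 1/4·π_0 + 1/6·π_1 + 1/12·π_2 + 1/4·π_3 + 1/6·π_4
  π_3 = 1/12·π_0 + 1/3·π_1 + 1/3·π_2 + 1/12·π_3 + 1/6·π_4
  normalize: π_0 + π_1 + π_2 + π_3 + π_4 = 1
Solving the linear system gives exactly π = [516/3457, 2498/10371, 1880/10371, 2150/10371, 765/3457].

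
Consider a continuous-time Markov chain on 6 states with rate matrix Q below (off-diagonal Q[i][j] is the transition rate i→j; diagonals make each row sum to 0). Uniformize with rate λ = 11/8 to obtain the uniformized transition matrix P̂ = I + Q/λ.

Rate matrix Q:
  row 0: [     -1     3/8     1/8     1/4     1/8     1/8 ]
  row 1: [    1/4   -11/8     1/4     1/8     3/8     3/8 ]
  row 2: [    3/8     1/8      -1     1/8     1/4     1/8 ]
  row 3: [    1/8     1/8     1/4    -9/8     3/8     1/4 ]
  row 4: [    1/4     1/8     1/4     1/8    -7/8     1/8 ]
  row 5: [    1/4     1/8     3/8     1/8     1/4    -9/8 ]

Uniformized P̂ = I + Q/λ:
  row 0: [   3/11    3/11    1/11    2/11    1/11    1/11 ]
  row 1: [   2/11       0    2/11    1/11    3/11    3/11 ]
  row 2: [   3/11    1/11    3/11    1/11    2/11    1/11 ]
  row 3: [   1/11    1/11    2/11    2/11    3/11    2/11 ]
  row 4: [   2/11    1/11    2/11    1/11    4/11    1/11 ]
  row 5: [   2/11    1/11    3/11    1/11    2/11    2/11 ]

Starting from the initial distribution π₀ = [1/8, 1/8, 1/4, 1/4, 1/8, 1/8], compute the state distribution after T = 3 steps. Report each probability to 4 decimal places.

t=0: π = [0.1250, 0.1250, 0.2500, 0.2500, 0.1250, 0.1250]
t=1: π = [0.1932, 0.1023, 0.2045, 0.1250, 0.2273, 0.1477]
t=2: π = [0.2066, 0.1167, 0.1963, 0.1198, 0.2262, 0.1343]
t=3: π = [0.2076, 0.1179, 0.1931, 0.1206, 0.2257, 0.1352]

π = [0.2076, 0.1179, 0.1931, 0.1206, 0.2257, 0.1352]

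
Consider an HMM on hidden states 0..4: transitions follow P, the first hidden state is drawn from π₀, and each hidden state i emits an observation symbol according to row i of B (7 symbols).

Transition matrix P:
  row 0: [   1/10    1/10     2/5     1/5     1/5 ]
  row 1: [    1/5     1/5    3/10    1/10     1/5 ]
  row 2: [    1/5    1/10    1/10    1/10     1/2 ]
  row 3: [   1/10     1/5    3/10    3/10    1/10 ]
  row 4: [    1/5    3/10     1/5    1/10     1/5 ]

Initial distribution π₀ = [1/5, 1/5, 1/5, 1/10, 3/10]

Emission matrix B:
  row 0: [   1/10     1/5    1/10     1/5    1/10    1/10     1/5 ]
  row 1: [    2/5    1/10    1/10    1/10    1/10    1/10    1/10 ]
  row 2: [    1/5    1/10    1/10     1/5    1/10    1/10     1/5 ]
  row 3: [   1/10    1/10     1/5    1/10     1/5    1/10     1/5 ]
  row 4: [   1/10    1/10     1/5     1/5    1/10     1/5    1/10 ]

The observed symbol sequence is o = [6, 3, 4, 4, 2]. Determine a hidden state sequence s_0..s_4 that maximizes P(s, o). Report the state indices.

path = [2, 4, 1, 2, 4]

t=0: δ = [4.000e-02, 2.000e-02, 4.000e-02, 2.000e-02, 3.000e-02]  (obs o_0=6)
t=1: δ = [1.600e-03, 9.000e-04, 3.200e-03, 8.000e-04, 4.000e-03]  ψ = [2, 4, 0, 0, 2]  (obs o_1=3)
t=2: δ = [8.000e-05, 1.200e-04, 8.000e-05, 8.000e-05, 1.600e-04]  ψ = [4, 4, 4, 4, 2]  (obs o_2=4)
t=3: δ = [3.200e-06, 4.800e-06, 3.600e-06, 4.800e-06, 4.000e-06]  ψ = [4, 4, 1, 3, 2]  (obs o_3=4)
t=4: δ = [9.600e-08, 1.200e-07, 1.440e-07, 2.880e-07, 3.600e-07]  ψ = [1, 4, 1, 3, 2]  (obs o_4=2)
backtrack: best end state = 4; path = [2, 4, 1, 2, 4]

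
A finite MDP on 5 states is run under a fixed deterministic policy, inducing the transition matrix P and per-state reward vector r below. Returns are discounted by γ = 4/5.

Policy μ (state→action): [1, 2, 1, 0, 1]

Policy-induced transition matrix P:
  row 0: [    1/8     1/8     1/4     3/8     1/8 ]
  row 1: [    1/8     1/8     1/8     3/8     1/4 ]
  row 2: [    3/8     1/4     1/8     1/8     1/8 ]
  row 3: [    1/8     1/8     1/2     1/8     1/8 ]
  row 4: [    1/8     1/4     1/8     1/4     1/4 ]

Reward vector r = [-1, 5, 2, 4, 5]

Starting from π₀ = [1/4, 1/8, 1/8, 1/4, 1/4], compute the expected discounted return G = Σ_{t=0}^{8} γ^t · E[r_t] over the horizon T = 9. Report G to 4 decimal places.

t=0: π = [0.2500, 0.1250, 0.1250, 0.2500, 0.2500], E[r] = 2.8750, γ^t·E[r] = 2.875000, running G = 2.875000
t=1: π = [0.1563, 0.1719, 0.2500, 0.2500, 0.1719], E[r] = 3.0625, γ^t·E[r] = 2.450000, running G = 5.325000
t=2: π = [0.1875, 0.1777, 0.2383, 0.2285, 0.1680], E[r] = 2.9316, γ^t·E[r] = 1.876250, running G = 7.201250
t=3: π = [0.1846, 0.1758, 0.2341, 0.2373, 0.1682], E[r] = 2.9529, γ^t·E[r] = 1.511875, running G = 8.713125
t=4: π = [0.1835, 0.1753, 0.2371, 0.2361, 0.1680], E[r] = 2.9515, γ^t·E[r] = 1.208938, running G = 9.922063
t=5: π = [0.1843, 0.1756, 0.2365, 0.2357, 0.1679], E[r] = 2.9492, γ^t·E[r] = 0.966410, running G = 10.888473
t=6: π = [0.1841, 0.1755, 0.2364, 0.2360, 0.1679], E[r] = 2.9500, γ^t·E[r] = 0.773336, running G = 11.661808
t=7: π = [0.1841, 0.1755, 0.2365, 0.2359, 0.1679], E[r] = 2.9500, γ^t·E[r] = 0.618650, running G = 12.280458
t=8: π = [0.1841, 0.1756, 0.2365, 0.2359, 0.1679], E[r] = 2.9499, γ^t·E[r] = 0.494912, running G = 12.775369

G = 12.7754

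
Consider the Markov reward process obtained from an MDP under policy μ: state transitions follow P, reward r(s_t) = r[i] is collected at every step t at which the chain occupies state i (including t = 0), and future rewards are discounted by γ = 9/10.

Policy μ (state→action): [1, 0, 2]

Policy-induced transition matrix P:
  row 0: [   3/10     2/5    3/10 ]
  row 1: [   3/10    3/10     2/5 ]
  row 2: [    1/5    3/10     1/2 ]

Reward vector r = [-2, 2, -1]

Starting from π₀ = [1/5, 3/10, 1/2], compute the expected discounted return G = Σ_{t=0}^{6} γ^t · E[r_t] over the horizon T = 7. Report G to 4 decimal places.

G = -1.4938

t=0: π = [0.2000, 0.3000, 0.5000], E[r] = -0.3000, γ^t·E[r] = -0.300000, running G = -0.300000
t=1: π = [0.2500, 0.3200, 0.4300], E[r] = -0.2900, γ^t·E[r] = -0.261000, running G = -0.561000
t=2: π = [0.2570, 0.3250, 0.4180], E[r] = -0.2820, γ^t·E[r] = -0.228420, running G = -0.789420
t=3: π = [0.2582, 0.3257, 0.4161], E[r] = -0.2811, γ^t·E[r] = -0.204922, running G = -0.994342
t=4: π = [0.2584, 0.3258, 0.4158], E[r] = -0.2809, γ^t·E[r] = -0.184318, running G = -1.178660
t=5: π = [0.2584, 0.3258, 0.4157], E[r] = -0.2809, γ^t·E[r] = -0.165871, running G = -1.344531
t=6: π = [0.2584, 0.3258, 0.4157], E[r] = -0.2809, γ^t·E[r] = -0.149282, running G = -1.493813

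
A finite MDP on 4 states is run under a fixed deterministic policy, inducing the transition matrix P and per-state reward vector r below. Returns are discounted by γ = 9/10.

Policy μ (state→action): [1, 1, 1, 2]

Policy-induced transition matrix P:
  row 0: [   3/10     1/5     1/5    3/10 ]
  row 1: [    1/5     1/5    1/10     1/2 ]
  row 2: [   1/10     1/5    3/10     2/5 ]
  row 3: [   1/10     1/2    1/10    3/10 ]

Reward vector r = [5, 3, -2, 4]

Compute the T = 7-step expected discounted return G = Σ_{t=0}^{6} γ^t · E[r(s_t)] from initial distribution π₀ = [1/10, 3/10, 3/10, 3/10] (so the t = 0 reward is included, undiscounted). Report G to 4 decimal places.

t=0: π = [0.1000, 0.3000, 0.3000, 0.3000], E[r] = 2.0000, γ^t·E[r] = 2.000000, running G = 2.000000
t=1: π = [0.1500, 0.2900, 0.1700, 0.3900], E[r] = 2.8400, γ^t·E[r] = 2.556000, running G = 4.556000
t=2: π = [0.1590, 0.3170, 0.1490, 0.3750], E[r] = 2.9480, γ^t·E[r] = 2.387880, running G = 6.943880
t=3: π = [0.1635, 0.3125, 0.1457, 0.3783], E[r] = 2.9768, γ^t·E[r] = 2.170087, running G = 9.113967
t=4: π = [0.1640, 0.3135, 0.1455, 0.3771], E[r] = 2.9775, γ^t·E[r] = 1.953551, running G = 11.067518
t=5: π = [0.1641, 0.3131, 0.1455, 0.3772], E[r] = 2.9781, γ^t·E[r] = 1.758515, running G = 12.826033
t=6: π = [0.1641, 0.3132, 0.1455, 0.3772], E[r] = 2.9779, γ^t·E[r] = 1.582573, running G = 14.408606

G = 14.4086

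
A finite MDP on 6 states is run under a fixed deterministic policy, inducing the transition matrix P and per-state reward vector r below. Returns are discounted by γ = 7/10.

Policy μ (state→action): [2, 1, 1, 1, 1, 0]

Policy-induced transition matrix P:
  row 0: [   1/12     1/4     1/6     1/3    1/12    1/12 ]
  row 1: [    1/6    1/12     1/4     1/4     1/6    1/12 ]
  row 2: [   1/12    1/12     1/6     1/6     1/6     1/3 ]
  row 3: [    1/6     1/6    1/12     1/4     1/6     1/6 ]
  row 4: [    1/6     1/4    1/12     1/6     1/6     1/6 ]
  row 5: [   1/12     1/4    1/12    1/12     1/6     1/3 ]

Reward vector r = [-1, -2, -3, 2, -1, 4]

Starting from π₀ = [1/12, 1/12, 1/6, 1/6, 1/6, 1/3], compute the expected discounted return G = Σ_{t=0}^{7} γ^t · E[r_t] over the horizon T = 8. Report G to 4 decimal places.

t=0: π = [0.0833, 0.0833, 0.1667, 0.1667, 0.1667, 0.3333], E[r] = 0.7500, γ^t·E[r] = 0.750000, running G = 0.750000
t=1: π = [0.1181, 0.1944, 0.1181, 0.1736, 0.1597, 0.2361], E[r] = 0.2708, γ^t·E[r] = 0.189583, running G = 0.939583
t=2: π = [0.1273, 0.1834, 0.1354, 0.1973, 0.1568, 0.1997], E[r] = 0.1360, γ^t·E[r] = 0.066638, running G = 1.006221
t=3: π = [0.1281, 0.1804, 0.1358, 0.2030, 0.1561, 0.1966], E[r] = 0.1400, γ^t·E[r] = 0.048019, running G = 1.054240
t=4: π = [0.1283, 0.1804, 0.1354, 0.2036, 0.1560, 0.1964], E[r] = 0.1414, γ^t·E[r] = 0.033944, running G = 1.088184
t=5: π = [0.1283, 0.1804, 0.1354, 0.2037, 0.1560, 0.1962], E[r] = 0.1411, γ^t·E[r] = 0.023712, running G = 1.111896
t=6: π = [0.1283, 0.1804, 0.1354, 0.2037, 0.1560, 0.1962], E[r] = 0.1410, γ^t·E[r] = 0.016590, running G = 1.128486
t=7: π = [0.1283, 0.1804, 0.1354, 0.2037, 0.1560, 0.1962], E[r] = 0.1410, γ^t·E[r] = 0.011613, running G = 1.140098

G = 1.1401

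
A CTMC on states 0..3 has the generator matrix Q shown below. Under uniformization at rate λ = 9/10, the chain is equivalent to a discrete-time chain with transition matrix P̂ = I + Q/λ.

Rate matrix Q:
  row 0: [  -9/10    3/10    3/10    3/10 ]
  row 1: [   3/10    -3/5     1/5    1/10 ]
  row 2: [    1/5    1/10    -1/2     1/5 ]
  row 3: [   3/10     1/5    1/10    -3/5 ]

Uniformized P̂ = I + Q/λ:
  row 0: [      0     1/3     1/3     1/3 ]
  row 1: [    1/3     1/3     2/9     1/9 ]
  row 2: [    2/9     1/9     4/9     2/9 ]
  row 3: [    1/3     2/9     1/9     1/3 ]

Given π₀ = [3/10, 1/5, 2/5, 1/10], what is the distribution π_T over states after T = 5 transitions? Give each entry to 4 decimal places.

π = [0.2262, 0.2430, 0.2828, 0.2481]

t=0: π = [0.3000, 0.2000, 0.4000, 0.1000]
t=1: π = [0.1889, 0.2333, 0.3333, 0.2444]
t=2: π = [0.2333, 0.2321, 0.2901, 0.2444]
t=3: π = [0.2233, 0.2417, 0.2855, 0.2495]
t=4: π = [0.2272, 0.2422, 0.2827, 0.2479]
t=5: π = [0.2262, 0.2430, 0.2828, 0.2481]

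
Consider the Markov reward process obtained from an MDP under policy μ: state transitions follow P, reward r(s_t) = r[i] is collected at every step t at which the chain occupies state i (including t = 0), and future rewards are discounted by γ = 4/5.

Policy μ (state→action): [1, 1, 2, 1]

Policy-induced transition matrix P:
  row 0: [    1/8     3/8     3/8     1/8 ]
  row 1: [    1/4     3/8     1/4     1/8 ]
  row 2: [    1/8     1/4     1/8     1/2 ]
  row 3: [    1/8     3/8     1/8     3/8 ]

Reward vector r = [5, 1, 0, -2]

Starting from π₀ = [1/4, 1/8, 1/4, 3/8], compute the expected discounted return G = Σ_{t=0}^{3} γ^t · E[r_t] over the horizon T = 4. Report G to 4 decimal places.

G = 1.6996

t=0: π = [0.2500, 0.1250, 0.2500, 0.3750], E[r] = 0.6250, γ^t·E[r] = 0.625000, running G = 0.625000
t=1: π = [0.1406, 0.3438, 0.2031, 0.3125], E[r] = 0.4219, γ^t·E[r] = 0.337500, running G = 0.962500
t=2: π = [0.1680, 0.3496, 0.2031, 0.2793], E[r] = 0.6309, γ^t·E[r] = 0.403750, running G = 1.366250
t=3: π = [0.1687, 0.3496, 0.2107, 0.2710], E[r] = 0.6511, γ^t·E[r] = 0.333375, running G = 1.699625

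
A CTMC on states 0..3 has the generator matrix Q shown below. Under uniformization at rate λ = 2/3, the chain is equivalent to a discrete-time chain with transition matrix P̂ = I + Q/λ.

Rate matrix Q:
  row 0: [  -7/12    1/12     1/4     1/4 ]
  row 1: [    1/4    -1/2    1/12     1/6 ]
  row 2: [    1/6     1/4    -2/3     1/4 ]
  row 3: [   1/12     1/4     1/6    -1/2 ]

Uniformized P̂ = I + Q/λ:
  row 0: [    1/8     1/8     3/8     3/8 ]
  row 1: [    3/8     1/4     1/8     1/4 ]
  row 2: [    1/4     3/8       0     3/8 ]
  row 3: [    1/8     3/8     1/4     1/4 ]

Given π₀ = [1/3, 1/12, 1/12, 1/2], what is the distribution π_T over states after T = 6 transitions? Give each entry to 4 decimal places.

t=0: π = [0.3333, 0.0833, 0.0833, 0.5000]
t=1: π = [0.1563, 0.2813, 0.2604, 0.3021]
t=2: π = [0.2279, 0.3008, 0.1693, 0.3021]
t=3: π = [0.2214, 0.2804, 0.1986, 0.2996]
t=4: π = [0.2199, 0.2846, 0.1930, 0.3025]
t=5: π = [0.2203, 0.2844, 0.1937, 0.3016]
t=6: π = [0.2203, 0.2844, 0.1936, 0.3017]

π = [0.2203, 0.2844, 0.1936, 0.3017]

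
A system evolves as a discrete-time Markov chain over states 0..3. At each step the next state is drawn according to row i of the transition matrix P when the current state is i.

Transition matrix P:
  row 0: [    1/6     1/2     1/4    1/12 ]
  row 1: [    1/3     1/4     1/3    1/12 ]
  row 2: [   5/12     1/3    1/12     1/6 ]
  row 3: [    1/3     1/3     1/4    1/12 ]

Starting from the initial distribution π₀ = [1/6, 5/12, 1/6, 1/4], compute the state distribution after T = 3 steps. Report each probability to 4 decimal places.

t=0: π = [0.1667, 0.4167, 0.1667, 0.2500]
t=1: π = [0.3194, 0.3264, 0.2569, 0.0972]
t=2: π = [0.3015, 0.3594, 0.2344, 0.1047]
t=3: π = [0.3026, 0.3536, 0.2409, 0.1029]

π = [0.3026, 0.3536, 0.2409, 0.1029]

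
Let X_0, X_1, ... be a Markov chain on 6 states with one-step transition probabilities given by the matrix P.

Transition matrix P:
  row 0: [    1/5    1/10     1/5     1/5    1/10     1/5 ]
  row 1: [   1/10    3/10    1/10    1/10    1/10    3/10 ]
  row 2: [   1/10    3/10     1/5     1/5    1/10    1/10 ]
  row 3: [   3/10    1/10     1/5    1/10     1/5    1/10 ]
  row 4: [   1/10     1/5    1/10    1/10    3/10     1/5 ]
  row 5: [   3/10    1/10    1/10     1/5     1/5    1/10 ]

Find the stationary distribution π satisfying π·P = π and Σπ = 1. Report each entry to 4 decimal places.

π = [0.1826, 0.1827, 0.1481, 0.1502, 0.1652, 0.1713]

Balance equations π_j = Σ_i π_i·P[i][j]:
  π_0 = 1/5·π_0 + 1/10·π_1 + 1/10·π_2 + 3/10·π_3 + 1/10·π_4 + 3/10·π_5
  π_1 = 1/10·π_0 + 3/10·π_1 + 3/10·π_2 + 1/10·π_3 + 1/5·π_4 + 1/10·π_5
  π_2 = 1/5·π_0 + 1/10·π_1 + 1/5·π_2 + 1/5·π_3 + 1/10·π_4 + 1/10·π_5
  π_3 = 1/5·π_0 + 1/10·π_1 + 1/5·π_2 + 1/10·π_3 + 1/10·π_4 + 1/5·π_5
  π_4 = 1/10·π_0 + 1/10·π_1 + 1/10·π_2 + 1/5·π_3 + 3/10·π_4 + 1/5·π_5
  normalize: π_0 + π_1 + π_2 + π_3 + π_4 + π_5 = 1
Solving the linear system gives exactly π = [7263/39785, 2907/15914, 11783/79570, 11951/79570, 6572/39785, 13631/79570].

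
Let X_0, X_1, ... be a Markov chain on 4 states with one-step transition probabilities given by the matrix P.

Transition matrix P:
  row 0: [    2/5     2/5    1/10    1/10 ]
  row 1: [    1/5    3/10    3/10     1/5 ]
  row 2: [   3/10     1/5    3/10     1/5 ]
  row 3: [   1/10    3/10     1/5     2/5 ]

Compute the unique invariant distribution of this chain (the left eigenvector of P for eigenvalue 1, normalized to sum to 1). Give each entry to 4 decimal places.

Balance equations π_j = Σ_i π_i·P[i][j]:
  π_0 = 2/5·π_0 + 1/5·π_1 + 3/10·π_2 + 1/10·π_3
  π_1 = 2/5·π_0 + 3/10·π_1 + 1/5·π_2 + 3/10·π_3
  π_2 = 1/10·π_0 + 3/10·π_1 + 3/10·π_2 + 1/5·π_3
  normalize: π_0 + π_1 + π_2 + π_3 = 1
Solving the linear system gives exactly π = [54/215, 13/43, 49/215, 47/215].

π = [0.2512, 0.3023, 0.2279, 0.2186]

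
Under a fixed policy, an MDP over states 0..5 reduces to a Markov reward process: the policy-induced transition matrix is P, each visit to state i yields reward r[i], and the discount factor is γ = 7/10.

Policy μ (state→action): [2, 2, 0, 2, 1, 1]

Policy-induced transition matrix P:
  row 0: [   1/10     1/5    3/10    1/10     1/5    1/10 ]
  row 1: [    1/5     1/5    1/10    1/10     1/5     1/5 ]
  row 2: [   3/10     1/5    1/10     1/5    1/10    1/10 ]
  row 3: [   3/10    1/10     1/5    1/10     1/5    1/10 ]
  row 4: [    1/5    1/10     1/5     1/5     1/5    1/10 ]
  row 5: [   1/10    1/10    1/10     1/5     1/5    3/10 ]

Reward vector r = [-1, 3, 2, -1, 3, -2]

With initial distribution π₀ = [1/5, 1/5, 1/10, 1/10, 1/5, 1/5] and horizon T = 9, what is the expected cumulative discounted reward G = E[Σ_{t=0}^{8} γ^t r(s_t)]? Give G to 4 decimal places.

G = 2.2583

t=0: π = [0.2000, 0.2000, 0.1000, 0.1000, 0.2000, 0.2000], E[r] = 0.7000, γ^t·E[r] = 0.700000, running G = 0.700000
t=1: π = [0.1800, 0.1500, 0.1700, 0.1500, 0.1900, 0.1600], E[r] = 0.7100, γ^t·E[r] = 0.497000, running G = 1.197000
t=2: π = [0.1980, 0.1500, 0.1700, 0.1520, 0.1830, 0.1470], E[r] = 0.6950, γ^t·E[r] = 0.340550, running G = 1.537550
t=3: π = [0.1977, 0.1518, 0.1731, 0.1500, 0.1830, 0.1444], E[r] = 0.7141, γ^t·E[r] = 0.244936, running G = 1.782486
t=4: π = [0.1981, 0.1523, 0.1728, 0.1501, 0.1827, 0.1441], E[r] = 0.7143, γ^t·E[r] = 0.171494, running G = 1.953980
t=5: π = [0.1981, 0.1523, 0.1729, 0.1500, 0.1827, 0.1440], E[r] = 0.7148, γ^t·E[r] = 0.120134, running G = 2.074115
t=6: π = [0.1981, 0.1523, 0.1729, 0.1500, 0.1827, 0.1440], E[r] = 0.7148, γ^t·E[r] = 0.084091, running G = 2.158206
t=7: π = [0.1981, 0.1523, 0.1729, 0.1500, 0.1827, 0.1440], E[r] = 0.7148, γ^t·E[r] = 0.058864, running G = 2.217070
t=8: π = [0.1981, 0.1523, 0.1729, 0.1500, 0.1827, 0.1440], E[r] = 0.7148, γ^t·E[r] = 0.041205, running G = 2.258275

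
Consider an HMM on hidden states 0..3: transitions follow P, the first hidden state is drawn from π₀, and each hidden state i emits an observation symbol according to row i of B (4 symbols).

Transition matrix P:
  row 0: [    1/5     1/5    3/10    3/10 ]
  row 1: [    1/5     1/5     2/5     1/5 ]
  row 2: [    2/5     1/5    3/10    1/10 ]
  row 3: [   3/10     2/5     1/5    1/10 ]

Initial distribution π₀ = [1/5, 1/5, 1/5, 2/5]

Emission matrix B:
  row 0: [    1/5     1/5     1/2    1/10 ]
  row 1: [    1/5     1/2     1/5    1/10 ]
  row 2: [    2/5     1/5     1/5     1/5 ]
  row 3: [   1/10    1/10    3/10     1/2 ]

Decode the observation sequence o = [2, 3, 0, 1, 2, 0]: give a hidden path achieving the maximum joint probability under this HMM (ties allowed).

path = [0, 3, 1, 2, 0, 2]

t=0: δ = [1.000e-01, 4.000e-02, 4.000e-02, 1.200e-01]  (obs o_0=2)
t=1: δ = [3.600e-03, 4.800e-03, 6.000e-03, 1.500e-02]  ψ = [3, 3, 0, 0]  (obs o_1=3)
t=2: δ = [9.000e-04, 1.200e-03, 1.200e-03, 1.500e-04]  ψ = [3, 3, 3, 3]  (obs o_2=0)
t=3: δ = [9.600e-05, 1.200e-04, 9.600e-05, 2.700e-05]  ψ = [2, 1, 1, 0]  (obs o_3=1)
t=4: δ = [1.920e-05, 4.800e-06, 9.600e-06, 8.640e-06]  ψ = [2, 1, 1, 0]  (obs o_4=2)
t=5: δ = [7.680e-07, 7.680e-07, 2.304e-06, 5.760e-07]  ψ = [0, 0, 0, 0]  (obs o_5=0)
backtrack: best end state = 2; path = [0, 3, 1, 2, 0, 2]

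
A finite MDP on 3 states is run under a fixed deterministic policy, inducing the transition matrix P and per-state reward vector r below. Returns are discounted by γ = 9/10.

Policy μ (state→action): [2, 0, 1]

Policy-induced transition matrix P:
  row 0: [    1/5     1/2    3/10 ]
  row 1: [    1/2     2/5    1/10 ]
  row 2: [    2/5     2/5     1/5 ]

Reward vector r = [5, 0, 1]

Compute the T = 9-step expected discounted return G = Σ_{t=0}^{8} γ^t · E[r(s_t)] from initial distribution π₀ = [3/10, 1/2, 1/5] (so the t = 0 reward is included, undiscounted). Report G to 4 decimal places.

t=0: π = [0.3000, 0.5000, 0.2000], E[r] = 1.7000, γ^t·E[r] = 1.700000, running G = 1.700000
t=1: π = [0.3900, 0.4300, 0.1800], E[r] = 2.1300, γ^t·E[r] = 1.917000, running G = 3.617000
t=2: π = [0.3650, 0.4390, 0.1960], E[r] = 2.0210, γ^t·E[r] = 1.637010, running G = 5.254010
t=3: π = [0.3709, 0.4365, 0.1926], E[r] = 2.0471, γ^t·E[r] = 1.492336, running G = 6.746346
t=4: π = [0.3695, 0.4371, 0.1934], E[r] = 2.0408, γ^t·E[r] = 1.338962, running G = 8.085308
t=5: π = [0.3698, 0.4369, 0.1932], E[r] = 2.0423, γ^t·E[r] = 1.205965, running G = 9.291274
t=6: π = [0.3697, 0.4370, 0.1933], E[r] = 2.0419, γ^t·E[r] = 1.085173, running G = 10.376447
t=7: π = [0.3698, 0.4370, 0.1933], E[r] = 2.0420, γ^t·E[r] = 0.976699, running G = 11.353146
t=8: π = [0.3697, 0.4370, 0.1933], E[r] = 2.0420, γ^t·E[r] = 0.879019, running G = 12.232165

G = 12.2322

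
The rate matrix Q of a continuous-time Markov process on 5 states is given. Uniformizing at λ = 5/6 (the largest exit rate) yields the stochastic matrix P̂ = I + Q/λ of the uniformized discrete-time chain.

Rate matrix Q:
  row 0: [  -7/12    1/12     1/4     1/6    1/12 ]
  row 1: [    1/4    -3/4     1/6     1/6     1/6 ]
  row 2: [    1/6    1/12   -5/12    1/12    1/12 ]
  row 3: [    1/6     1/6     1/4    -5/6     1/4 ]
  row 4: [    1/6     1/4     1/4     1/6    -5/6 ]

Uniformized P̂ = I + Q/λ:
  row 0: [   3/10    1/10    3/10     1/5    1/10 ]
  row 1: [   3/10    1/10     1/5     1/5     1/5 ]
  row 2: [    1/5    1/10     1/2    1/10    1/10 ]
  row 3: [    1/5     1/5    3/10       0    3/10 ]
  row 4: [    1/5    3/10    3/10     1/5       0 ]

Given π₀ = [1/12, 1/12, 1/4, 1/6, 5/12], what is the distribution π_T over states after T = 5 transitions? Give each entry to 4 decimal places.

π = [0.2377, 0.1395, 0.3575, 0.1369, 0.1284]

t=0: π = [0.0833, 0.0833, 0.2500, 0.1667, 0.4167]
t=1: π = [0.2167, 0.2000, 0.3417, 0.1417, 0.1000]
t=2: π = [0.2417, 0.1342, 0.3483, 0.1375, 0.1383]
t=3: π = [0.2376, 0.1414, 0.3563, 0.1377, 0.1271]
t=4: π = [0.2379, 0.1392, 0.3571, 0.1368, 0.1290]
t=5: π = [0.2377, 0.1395, 0.3575, 0.1369, 0.1284]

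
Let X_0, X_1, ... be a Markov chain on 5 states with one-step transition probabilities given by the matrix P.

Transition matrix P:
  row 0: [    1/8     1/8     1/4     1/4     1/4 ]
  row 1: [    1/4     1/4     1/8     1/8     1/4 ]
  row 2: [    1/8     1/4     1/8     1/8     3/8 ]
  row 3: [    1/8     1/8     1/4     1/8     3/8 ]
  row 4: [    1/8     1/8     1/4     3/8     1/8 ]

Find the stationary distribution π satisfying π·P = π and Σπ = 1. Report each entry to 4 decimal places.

Balance equations π_j = Σ_i π_i·P[i][j]:
  π_0 = 1/8·π_0 + 1/4·π_1 + 1/8·π_2 + 1/8·π_3 + 1/8·π_4
  π_1 = 1/8·π_0 + 1/4·π_1 + 1/4·π_2 + 1/8·π_3 + 1/8·π_4
  π_2 = 1/4·π_0 + 1/8·π_1 + 1/8·π_2 + 1/4·π_3 + 1/4·π_4
  π_3 = 1/4·π_0 + 1/8·π_1 + 1/8·π_2 + 1/8·π_3 + 3/8·π_4
  normalize: π_0 + π_1 + π_2 + π_3 + π_4 = 1
Solving the linear system gives exactly π = [75/512, 11/64, 13/64, 1077/5120, 1373/5120].

π = [0.1465, 0.1719, 0.2031, 0.2104, 0.2682]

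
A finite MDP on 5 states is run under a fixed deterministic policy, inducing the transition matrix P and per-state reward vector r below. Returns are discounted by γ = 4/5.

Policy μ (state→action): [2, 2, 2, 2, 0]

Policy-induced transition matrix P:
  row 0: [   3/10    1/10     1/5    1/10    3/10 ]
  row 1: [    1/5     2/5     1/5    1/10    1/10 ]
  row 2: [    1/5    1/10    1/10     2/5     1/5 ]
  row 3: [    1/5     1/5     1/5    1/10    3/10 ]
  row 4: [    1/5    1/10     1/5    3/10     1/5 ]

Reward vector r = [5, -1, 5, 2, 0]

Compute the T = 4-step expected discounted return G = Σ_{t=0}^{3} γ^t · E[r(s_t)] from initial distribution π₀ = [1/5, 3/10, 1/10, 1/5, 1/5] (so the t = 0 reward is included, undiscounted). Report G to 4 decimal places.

G = 5.9212

t=0: π = [0.2000, 0.3000, 0.1000, 0.2000, 0.2000], E[r] = 1.6000, γ^t·E[r] = 1.600000, running G = 1.600000
t=1: π = [0.2200, 0.2100, 0.1900, 0.1700, 0.2100], E[r] = 2.1800, γ^t·E[r] = 1.744000, running G = 3.344000
t=2: π = [0.2220, 0.1800, 0.1810, 0.1990, 0.2180], E[r] = 2.2330, γ^t·E[r] = 1.429120, running G = 4.773120
t=3: π = [0.2222, 0.1739, 0.1819, 0.1979, 0.2241], E[r] = 2.2424, γ^t·E[r] = 1.148109, running G = 5.921229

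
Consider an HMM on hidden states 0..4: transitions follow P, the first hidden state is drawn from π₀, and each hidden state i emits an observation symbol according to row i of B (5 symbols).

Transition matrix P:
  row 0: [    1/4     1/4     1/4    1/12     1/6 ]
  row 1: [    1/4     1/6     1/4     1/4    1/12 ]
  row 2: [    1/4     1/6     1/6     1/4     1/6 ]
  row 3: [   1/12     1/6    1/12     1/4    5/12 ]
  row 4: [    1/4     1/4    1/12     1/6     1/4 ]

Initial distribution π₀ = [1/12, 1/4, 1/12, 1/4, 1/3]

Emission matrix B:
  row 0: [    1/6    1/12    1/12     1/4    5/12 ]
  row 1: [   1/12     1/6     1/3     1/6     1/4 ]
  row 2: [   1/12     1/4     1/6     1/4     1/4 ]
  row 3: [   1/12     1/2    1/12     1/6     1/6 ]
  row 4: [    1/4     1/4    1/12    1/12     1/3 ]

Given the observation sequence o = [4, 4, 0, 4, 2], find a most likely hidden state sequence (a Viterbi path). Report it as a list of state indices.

t=0: δ = [3.472e-02, 6.250e-02, 2.083e-02, 4.167e-02, 1.111e-01]  (obs o_0=4)
t=1: δ = [1.157e-02, 6.944e-03, 3.906e-03, 3.086e-03, 9.259e-03]  ψ = [4, 4, 1, 4, 4]  (obs o_1=4)
t=2: δ = [4.823e-04, 2.411e-04, 2.411e-04, 1.447e-04, 5.787e-04]  ψ = [0, 0, 0, 1, 4]  (obs o_2=0)
t=3: δ = [6.028e-05, 3.617e-05, 3.014e-05, 1.608e-05, 4.823e-05]  ψ = [4, 4, 0, 4, 4]  (obs o_3=4)
t=4: δ = [1.256e-06, 5.023e-06, 2.512e-06, 7.535e-07, 1.005e-06]  ψ = [0, 0, 0, 1, 4]  (obs o_4=2)
backtrack: best end state = 1; path = [4, 4, 4, 0, 1]

path = [4, 4, 4, 0, 1]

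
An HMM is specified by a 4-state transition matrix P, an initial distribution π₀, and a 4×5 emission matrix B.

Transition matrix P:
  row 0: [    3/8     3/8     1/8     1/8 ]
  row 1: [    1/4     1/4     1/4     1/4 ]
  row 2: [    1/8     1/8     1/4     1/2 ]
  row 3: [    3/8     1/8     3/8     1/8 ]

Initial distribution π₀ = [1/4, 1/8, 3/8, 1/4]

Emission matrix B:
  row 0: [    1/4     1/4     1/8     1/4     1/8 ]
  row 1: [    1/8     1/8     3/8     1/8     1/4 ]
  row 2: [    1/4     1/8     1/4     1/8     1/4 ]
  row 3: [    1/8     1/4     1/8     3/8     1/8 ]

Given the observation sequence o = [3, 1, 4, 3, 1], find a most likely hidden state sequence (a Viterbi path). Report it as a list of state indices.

path = [2, 3, 2, 3, 0]

t=0: δ = [6.250e-02, 1.562e-02, 4.688e-02, 9.375e-02]  (obs o_0=3)
t=1: δ = [8.789e-03, 2.930e-03, 4.395e-03, 5.859e-03]  ψ = [3, 0, 3, 2]  (obs o_1=1)
t=2: δ = [4.120e-04, 8.240e-04, 5.493e-04, 2.747e-04]  ψ = [0, 0, 3, 2]  (obs o_2=4)
t=3: δ = [5.150e-05, 2.575e-05, 2.575e-05, 1.030e-04]  ψ = [1, 1, 1, 2]  (obs o_3=3)
t=4: δ = [9.656e-06, 2.414e-06, 4.828e-06, 3.219e-06]  ψ = [3, 0, 3, 2]  (obs o_4=1)
backtrack: best end state = 0; path = [2, 3, 2, 3, 0]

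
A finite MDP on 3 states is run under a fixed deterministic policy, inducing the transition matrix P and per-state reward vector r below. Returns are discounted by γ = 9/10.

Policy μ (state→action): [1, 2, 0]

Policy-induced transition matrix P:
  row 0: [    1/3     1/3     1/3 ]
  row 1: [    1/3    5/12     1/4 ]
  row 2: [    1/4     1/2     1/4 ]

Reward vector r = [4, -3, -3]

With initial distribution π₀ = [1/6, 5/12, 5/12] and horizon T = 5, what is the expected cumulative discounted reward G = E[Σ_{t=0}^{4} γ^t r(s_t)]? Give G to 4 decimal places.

G = -4.4627

t=0: π = [0.1667, 0.4167, 0.4167], E[r] = -1.8333, γ^t·E[r] = -1.833333, running G = -1.833333
t=1: π = [0.2986, 0.4375, 0.2639], E[r] = -0.9097, γ^t·E[r] = -0.818750, running G = -2.652083
t=2: π = [0.3113, 0.4138, 0.2749], E[r] = -0.8206, γ^t·E[r] = -0.664688, running G = -3.316771
t=3: π = [0.3104, 0.4136, 0.2759], E[r] = -0.8270, γ^t·E[r] = -0.602895, running G = -3.919665
t=4: π = [0.3103, 0.4138, 0.2759], E[r] = -0.8276, γ^t·E[r] = -0.543011, running G = -4.462676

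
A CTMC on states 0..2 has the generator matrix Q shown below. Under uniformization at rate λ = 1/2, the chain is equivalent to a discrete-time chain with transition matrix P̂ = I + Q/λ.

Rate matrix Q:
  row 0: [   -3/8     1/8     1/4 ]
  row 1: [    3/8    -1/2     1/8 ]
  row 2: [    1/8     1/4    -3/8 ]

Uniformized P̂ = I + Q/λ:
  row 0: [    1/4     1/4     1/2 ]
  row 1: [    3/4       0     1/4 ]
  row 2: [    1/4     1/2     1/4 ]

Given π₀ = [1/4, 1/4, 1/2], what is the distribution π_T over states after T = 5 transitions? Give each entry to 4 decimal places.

t=0: π = [0.2500, 0.2500, 0.5000]
t=1: π = [0.3750, 0.3125, 0.3125]
t=2: π = [0.4063, 0.2500, 0.3438]
t=3: π = [0.3750, 0.2734, 0.3516]
t=4: π = [0.3867, 0.2695, 0.3438]
t=5: π = [0.3848, 0.2686, 0.3467]

π = [0.3848, 0.2686, 0.3467]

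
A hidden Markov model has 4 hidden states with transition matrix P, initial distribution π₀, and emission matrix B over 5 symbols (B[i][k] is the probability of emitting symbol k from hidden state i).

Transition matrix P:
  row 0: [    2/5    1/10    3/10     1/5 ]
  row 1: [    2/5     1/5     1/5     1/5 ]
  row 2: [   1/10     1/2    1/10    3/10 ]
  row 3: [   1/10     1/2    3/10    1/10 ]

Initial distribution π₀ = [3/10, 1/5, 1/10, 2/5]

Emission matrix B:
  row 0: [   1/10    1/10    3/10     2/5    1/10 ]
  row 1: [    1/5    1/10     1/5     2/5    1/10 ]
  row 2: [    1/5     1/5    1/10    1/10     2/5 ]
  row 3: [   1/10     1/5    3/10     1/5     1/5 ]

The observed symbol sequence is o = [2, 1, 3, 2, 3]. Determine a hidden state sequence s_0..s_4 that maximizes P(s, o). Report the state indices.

path = [3, 2, 1, 0, 0]

t=0: δ = [9.000e-02, 4.000e-02, 1.000e-02, 1.200e-01]  (obs o_0=2)
t=1: δ = [3.600e-03, 6.000e-03, 7.200e-03, 3.600e-03]  ψ = [0, 3, 3, 0]  (obs o_1=1)
t=2: δ = [9.600e-04, 1.440e-03, 1.200e-04, 4.320e-04]  ψ = [1, 2, 1, 2]  (obs o_2=3)
t=3: δ = [1.728e-04, 5.760e-05, 2.880e-05, 8.640e-05]  ψ = [1, 1, 0, 1]  (obs o_3=2)
t=4: δ = [2.765e-05, 1.728e-05, 5.184e-06, 6.912e-06]  ψ = [0, 3, 0, 0]  (obs o_4=3)
backtrack: best end state = 0; path = [3, 2, 1, 0, 0]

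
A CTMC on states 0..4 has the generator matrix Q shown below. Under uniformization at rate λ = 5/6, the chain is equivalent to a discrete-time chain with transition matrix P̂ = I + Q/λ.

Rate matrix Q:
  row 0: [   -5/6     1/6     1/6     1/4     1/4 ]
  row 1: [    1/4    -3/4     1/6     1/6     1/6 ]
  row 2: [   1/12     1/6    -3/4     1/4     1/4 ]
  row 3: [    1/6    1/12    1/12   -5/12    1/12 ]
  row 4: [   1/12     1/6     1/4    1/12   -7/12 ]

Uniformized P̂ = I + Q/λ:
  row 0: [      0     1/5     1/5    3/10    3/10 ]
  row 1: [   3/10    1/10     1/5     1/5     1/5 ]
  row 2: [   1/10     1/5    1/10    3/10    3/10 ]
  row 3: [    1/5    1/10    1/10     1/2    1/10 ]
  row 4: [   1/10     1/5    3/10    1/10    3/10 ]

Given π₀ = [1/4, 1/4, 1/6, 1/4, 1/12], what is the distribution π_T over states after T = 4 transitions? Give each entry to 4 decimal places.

t=0: π = [0.2500, 0.2500, 0.1667, 0.2500, 0.0833]
t=1: π = [0.1500, 0.1500, 0.1667, 0.3083, 0.2250]
t=2: π = [0.1458, 0.1542, 0.1750, 0.3017, 0.2233]
t=3: π = [0.1464, 0.1544, 0.1747, 0.3003, 0.2243]
t=4: π = [0.1463, 0.1545, 0.1749, 0.2998, 0.2245]

π = [0.1463, 0.1545, 0.1749, 0.2998, 0.2245]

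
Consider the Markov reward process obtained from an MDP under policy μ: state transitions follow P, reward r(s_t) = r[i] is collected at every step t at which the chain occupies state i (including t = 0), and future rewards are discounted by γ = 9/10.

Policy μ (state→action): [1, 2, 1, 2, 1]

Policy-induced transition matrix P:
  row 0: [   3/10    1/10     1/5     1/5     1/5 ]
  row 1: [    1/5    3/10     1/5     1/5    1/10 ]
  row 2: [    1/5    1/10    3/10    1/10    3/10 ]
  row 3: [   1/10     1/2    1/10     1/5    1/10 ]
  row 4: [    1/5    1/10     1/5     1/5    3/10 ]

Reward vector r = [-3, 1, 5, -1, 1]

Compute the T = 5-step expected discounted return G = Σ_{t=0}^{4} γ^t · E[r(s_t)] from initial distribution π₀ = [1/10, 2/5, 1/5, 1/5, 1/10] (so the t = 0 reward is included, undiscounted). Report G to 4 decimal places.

G = 3.0210

t=0: π = [0.1000, 0.4000, 0.2000, 0.2000, 0.1000], E[r] = 1.0000, γ^t·E[r] = 1.000000, running G = 1.000000
t=1: π = [0.1900, 0.2600, 0.2000, 0.1800, 0.1700], E[r] = 0.6800, γ^t·E[r] = 0.612000, running G = 1.612000
t=2: π = [0.2010, 0.2240, 0.2020, 0.1800, 0.1930], E[r] = 0.6440, γ^t·E[r] = 0.521640, running G = 2.133640
t=3: π = [0.2021, 0.2168, 0.2022, 0.1798, 0.1991], E[r] = 0.6408, γ^t·E[r] = 0.467143, running G = 2.600783
t=4: π = [0.2022, 0.2153, 0.2022, 0.1798, 0.2005], E[r] = 0.6405, γ^t·E[r] = 0.420219, running G = 3.021002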